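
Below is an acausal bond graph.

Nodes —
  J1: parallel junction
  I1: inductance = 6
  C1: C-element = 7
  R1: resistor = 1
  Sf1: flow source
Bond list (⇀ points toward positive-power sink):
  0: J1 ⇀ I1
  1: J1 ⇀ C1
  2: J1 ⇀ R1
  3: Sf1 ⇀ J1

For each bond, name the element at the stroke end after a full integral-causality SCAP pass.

bond 3 stroke at Sf1  (Sf1 fixes flow; stroke at Sf1)
bond 0 stroke at I1  (prefer integral on I1)
bond 1 stroke at J1  (C1: C, integral causality)
bond 2 stroke at R1  (common-e at J1 fixed by 1)

bond 0 stroke→I1
bond 1 stroke→J1
bond 2 stroke→R1
bond 3 stroke→Sf1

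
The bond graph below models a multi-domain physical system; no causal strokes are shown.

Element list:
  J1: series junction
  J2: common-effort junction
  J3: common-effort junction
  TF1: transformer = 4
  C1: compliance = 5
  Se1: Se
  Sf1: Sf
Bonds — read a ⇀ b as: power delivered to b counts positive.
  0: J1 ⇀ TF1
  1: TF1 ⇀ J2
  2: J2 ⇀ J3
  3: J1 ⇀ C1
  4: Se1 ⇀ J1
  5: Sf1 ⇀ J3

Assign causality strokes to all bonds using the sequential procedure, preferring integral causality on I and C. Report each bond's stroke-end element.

b0 stroke at TF1
b1 stroke at J2
b2 stroke at J3
b3 stroke at J1
b4 stroke at J1
b5 stroke at Sf1

β4 |J1  (Se1 fixes effort; stroke away)
β5 |Sf1  (Sf1: flow source, stroke at near end)
β2 |J3  (J3: last free bond brings effort in)
β1 |J2  (only one effort-in slot at J2)
β0 |TF1  (TF TF1: opposite of bond 1)
β3 |J1  (J1: bond 0 brought flow, rest push out)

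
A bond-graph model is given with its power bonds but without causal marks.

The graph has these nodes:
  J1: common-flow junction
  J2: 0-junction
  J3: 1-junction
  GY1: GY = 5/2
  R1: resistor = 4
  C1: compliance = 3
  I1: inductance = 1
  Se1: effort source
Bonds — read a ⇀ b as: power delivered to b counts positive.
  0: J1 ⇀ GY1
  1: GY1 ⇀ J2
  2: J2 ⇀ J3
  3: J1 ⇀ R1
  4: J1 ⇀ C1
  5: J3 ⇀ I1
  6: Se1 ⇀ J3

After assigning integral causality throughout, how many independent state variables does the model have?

#6 stroke at J3  (source Se1 imposes e)
#4 stroke at J1  (C1 outputs effort q/C1)
#5 stroke at I1  (I1 integral (f out))
#2 stroke at J3  (1-jn J3 has f-setter on 5)
#1 stroke at J2  (J2 needs exactly one e-in)
#0 stroke at J1  (GY1: gyrator matches bond 1)
#3 stroke at R1  (only one flow-in slot at J1)

2  (C1, I1 all integral)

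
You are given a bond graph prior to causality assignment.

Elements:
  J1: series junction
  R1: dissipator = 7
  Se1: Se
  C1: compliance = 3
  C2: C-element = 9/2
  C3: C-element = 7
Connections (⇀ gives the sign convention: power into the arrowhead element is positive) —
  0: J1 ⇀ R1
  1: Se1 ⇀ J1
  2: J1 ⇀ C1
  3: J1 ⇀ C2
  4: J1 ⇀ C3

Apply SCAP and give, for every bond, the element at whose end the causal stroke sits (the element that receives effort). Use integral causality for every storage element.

β0 stroke at R1
β1 stroke at J1
β2 stroke at J1
β3 stroke at J1
β4 stroke at J1

b1 stroke→J1  (Se1 fixes effort; stroke away)
b2 stroke→J1  (C1 integral (e out))
b3 stroke→J1  (C2 integral (e out))
b4 stroke→J1  (C3 outputs effort q/C3)
b0 stroke→R1  (closing 1-jn rule on J1)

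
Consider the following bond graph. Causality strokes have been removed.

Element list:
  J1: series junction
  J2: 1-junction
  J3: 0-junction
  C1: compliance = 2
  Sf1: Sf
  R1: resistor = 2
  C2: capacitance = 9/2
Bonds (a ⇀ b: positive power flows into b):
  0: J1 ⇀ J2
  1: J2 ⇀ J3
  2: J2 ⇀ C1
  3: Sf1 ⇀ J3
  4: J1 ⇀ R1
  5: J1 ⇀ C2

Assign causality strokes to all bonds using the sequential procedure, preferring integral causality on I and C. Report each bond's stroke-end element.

b0 stroke at J2
b1 stroke at J3
b2 stroke at J2
b3 stroke at Sf1
b4 stroke at J1
b5 stroke at J1

bond 3 →Sf1  (Sf1 (Sf) sets flow on bond)
bond 1 →J3  (only one effort-in slot at J3)
bond 0 →J2  (J2 flow already set via bond 1)
bond 2 →J2  (J2: bond 1 brought flow, rest push out)
bond 4 →J1  (common-f at J1 fixed by 0)
bond 5 →J1  (common-f at J1 fixed by 0)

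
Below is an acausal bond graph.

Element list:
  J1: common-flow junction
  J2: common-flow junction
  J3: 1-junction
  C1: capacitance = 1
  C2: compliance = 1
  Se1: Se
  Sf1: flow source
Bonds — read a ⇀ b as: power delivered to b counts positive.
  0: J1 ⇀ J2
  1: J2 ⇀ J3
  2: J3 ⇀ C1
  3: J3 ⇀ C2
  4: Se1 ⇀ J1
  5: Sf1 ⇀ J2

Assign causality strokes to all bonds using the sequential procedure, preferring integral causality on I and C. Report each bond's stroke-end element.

bond 4 stroke at J1  (Se1 fixes effort; stroke away)
bond 5 stroke at Sf1  (Sf1 fixes flow; stroke at Sf1)
bond 0 stroke at J2  (J1: last free bond brings flow in)
bond 1 stroke at J2  (1-jn J2 has f-setter on 5)
bond 2 stroke at J3  (J3: bond 1 brought flow, rest push out)
bond 3 stroke at J3  (J3: bond 1 brought flow, rest push out)

#0 →J2
#1 →J2
#2 →J3
#3 →J3
#4 →J1
#5 →Sf1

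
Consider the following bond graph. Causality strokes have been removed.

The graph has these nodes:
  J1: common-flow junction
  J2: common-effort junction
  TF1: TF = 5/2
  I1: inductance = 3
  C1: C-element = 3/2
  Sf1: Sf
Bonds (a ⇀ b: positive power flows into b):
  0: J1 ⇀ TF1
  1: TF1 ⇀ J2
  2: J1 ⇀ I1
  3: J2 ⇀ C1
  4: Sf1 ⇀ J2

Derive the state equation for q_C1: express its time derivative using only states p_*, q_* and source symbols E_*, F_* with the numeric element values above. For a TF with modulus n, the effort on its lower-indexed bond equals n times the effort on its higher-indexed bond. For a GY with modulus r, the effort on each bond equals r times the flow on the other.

#4 stroke at Sf1  (Sf1 (Sf) sets flow on bond)
#2 stroke at I1  (I1 outputs flow p/I1)
#0 stroke at J1  (J1: bond 2 brought flow, rest push out)
#1 stroke at TF1  (through TF1, causality passes straight; one stroke at TF1)
#3 stroke at J2  (closing 0-jn rule on J2)

dq_C1/dt = F_Sf1 + 5*p_I1/6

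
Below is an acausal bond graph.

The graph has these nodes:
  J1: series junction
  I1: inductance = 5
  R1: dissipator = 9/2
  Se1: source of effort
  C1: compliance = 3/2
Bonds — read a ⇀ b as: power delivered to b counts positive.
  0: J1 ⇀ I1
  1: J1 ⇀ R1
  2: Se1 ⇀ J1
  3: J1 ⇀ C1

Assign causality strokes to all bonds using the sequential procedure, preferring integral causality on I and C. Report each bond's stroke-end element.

b2 |J1  (Se1 (Se) sets effort on bond)
b0 |I1  (prefer integral on I1)
b1 |J1  (common-f at J1 fixed by 0)
b3 |J1  (common-f at J1 fixed by 0)

bond 0 →I1
bond 1 →J1
bond 2 →J1
bond 3 →J1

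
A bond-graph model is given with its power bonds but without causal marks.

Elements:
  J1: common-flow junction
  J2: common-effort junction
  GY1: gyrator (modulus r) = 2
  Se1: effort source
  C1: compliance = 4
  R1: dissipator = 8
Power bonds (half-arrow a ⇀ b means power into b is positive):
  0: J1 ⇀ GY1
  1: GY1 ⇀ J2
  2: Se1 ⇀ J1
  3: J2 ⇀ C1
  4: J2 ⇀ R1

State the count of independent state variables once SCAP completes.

1  (C1 all integral)

β2 →J1  (Se1 (Se) sets effort on bond)
β0 →GY1  (only one flow-in slot at J1)
β1 →GY1  (through GY1, causality inverts; strokes same side of GY1)
β3 →J2  (C1 outputs effort q/C1)
β4 →R1  (0-jn J2 has e-setter on 3)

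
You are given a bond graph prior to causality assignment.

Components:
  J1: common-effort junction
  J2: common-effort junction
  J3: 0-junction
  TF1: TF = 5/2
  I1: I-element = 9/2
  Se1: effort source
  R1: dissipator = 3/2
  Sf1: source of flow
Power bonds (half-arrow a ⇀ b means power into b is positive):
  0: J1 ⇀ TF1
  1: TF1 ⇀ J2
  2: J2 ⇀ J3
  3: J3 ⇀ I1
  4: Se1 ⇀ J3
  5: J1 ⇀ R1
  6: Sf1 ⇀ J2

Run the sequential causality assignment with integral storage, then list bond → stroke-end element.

β4 |J3  (Se1 fixes effort; stroke away)
β6 |Sf1  (Sf1 (Sf) sets flow on bond)
β2 |J2  (J3: bond 4 brought effort, rest push out)
β3 |I1  (J3 effort already set via bond 4)
β1 |TF1  (J2 effort already set via bond 2)
β0 |J1  (TF1: transformer flips bond 1)
β5 |R1  (J1 effort already set via bond 0)

#0 stroke at J1
#1 stroke at TF1
#2 stroke at J2
#3 stroke at I1
#4 stroke at J3
#5 stroke at R1
#6 stroke at Sf1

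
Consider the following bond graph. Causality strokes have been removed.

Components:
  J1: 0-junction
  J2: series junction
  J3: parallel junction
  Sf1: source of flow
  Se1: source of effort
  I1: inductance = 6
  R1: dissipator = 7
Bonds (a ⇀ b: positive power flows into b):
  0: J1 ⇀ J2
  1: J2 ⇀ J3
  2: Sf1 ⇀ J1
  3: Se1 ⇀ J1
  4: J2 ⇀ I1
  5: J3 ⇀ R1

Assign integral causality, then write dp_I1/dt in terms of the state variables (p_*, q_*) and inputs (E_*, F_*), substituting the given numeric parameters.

bond 2 stroke→Sf1  (source Sf1 imposes f)
bond 3 stroke→J1  (Se1 fixes effort; stroke away)
bond 0 stroke→J2  (J1: bond 3 brought effort, rest push out)
bond 4 stroke→I1  (I1 integral (f out))
bond 1 stroke→J2  (common-f at J2 fixed by 4)
bond 5 stroke→J3  (J3: last free bond brings effort in)

dp_I1/dt = E_Se1 - 7*p_I1/6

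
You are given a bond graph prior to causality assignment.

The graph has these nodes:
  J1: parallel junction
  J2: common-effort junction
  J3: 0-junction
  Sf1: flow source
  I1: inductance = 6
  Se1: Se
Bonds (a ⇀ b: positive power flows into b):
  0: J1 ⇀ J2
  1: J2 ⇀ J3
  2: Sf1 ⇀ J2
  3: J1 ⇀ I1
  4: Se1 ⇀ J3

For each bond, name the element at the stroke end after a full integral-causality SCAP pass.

bond 0 |J1
bond 1 |J2
bond 2 |Sf1
bond 3 |I1
bond 4 |J3

bond 2 stroke at Sf1  (Sf1 (Sf) sets flow on bond)
bond 4 stroke at J3  (Se1 (Se) sets effort on bond)
bond 1 stroke at J2  (J3: bond 4 brought effort, rest push out)
bond 0 stroke at J1  (J2: bond 1 brought effort, rest push out)
bond 3 stroke at I1  (0-jn J1 has e-setter on 0)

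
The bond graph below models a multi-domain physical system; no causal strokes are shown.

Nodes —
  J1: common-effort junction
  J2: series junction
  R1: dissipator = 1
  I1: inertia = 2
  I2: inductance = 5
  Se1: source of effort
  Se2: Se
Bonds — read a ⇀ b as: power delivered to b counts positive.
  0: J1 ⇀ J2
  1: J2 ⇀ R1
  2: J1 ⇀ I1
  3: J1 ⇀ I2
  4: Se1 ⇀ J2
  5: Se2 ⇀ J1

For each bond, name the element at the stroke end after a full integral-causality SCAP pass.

β4 stroke at J2  (Se1 fixes effort; stroke away)
β5 stroke at J1  (Se2 fixes effort; stroke away)
β0 stroke at J2  (common-e at J1 fixed by 5)
β2 stroke at I1  (common-e at J1 fixed by 5)
β3 stroke at I2  (0-jn J1 has e-setter on 5)
β1 stroke at R1  (J2 needs exactly one f-in)

#0 stroke at J2
#1 stroke at R1
#2 stroke at I1
#3 stroke at I2
#4 stroke at J2
#5 stroke at J1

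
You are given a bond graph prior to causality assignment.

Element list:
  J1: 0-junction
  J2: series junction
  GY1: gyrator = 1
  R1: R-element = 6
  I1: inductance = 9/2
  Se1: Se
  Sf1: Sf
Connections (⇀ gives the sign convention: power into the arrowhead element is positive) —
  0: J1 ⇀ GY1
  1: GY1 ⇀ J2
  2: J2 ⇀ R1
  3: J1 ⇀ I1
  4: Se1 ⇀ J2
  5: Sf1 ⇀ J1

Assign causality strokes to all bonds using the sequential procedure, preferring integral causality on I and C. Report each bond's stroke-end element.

b0 stroke at J1
b1 stroke at J2
b2 stroke at R1
b3 stroke at I1
b4 stroke at J2
b5 stroke at Sf1

bond 4 stroke at J2  (Se1 fixes effort; stroke away)
bond 5 stroke at Sf1  (source Sf1 imposes f)
bond 3 stroke at I1  (prefer integral on I1)
bond 0 stroke at J1  (closing 0-jn rule on J1)
bond 1 stroke at J2  (GY1 both-in/both-out from 0)
bond 2 stroke at R1  (J2 needs exactly one f-in)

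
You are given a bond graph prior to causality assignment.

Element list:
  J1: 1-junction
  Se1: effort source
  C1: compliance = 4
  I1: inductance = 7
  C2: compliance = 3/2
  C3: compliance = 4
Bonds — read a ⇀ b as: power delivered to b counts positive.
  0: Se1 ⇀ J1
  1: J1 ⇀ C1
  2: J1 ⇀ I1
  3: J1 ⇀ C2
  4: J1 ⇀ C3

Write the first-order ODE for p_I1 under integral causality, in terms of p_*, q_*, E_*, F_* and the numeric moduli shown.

bond 0 stroke→J1  (Se1 fixes effort; stroke away)
bond 1 stroke→J1  (C1 integral (e out))
bond 2 stroke→I1  (prefer integral on I1)
bond 3 stroke→J1  (common-f at J1 fixed by 2)
bond 4 stroke→J1  (1-jn J1 has f-setter on 2)

dp_I1/dt = E_Se1 - q_C1/4 - 2*q_C2/3 - q_C3/4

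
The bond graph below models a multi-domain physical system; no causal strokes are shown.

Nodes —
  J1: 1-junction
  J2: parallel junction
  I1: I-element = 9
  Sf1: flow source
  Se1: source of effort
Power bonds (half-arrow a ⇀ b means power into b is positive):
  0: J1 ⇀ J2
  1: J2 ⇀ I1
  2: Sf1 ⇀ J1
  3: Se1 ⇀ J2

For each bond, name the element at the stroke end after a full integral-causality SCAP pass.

β0 stroke→J1
β1 stroke→I1
β2 stroke→Sf1
β3 stroke→J2

#2 stroke at Sf1  (Sf1: flow source, stroke at near end)
#3 stroke at J2  (Se1 fixes effort; stroke away)
#0 stroke at J1  (J1: bond 2 brought flow, rest push out)
#1 stroke at I1  (common-e at J2 fixed by 3)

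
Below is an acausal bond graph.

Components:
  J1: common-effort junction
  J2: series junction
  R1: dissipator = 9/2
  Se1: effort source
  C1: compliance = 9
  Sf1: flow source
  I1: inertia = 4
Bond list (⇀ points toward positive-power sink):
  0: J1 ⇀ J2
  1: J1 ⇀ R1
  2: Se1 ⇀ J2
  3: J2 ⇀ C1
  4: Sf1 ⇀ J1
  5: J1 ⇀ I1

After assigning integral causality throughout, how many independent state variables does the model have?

#2 stroke at J2  (Se1 (Se) sets effort on bond)
#4 stroke at Sf1  (Sf1 fixes flow; stroke at Sf1)
#3 stroke at J2  (C1: C, integral causality)
#0 stroke at J1  (J2 needs exactly one f-in)
#1 stroke at R1  (0-jn J1 has e-setter on 0)
#5 stroke at I1  (J1: bond 0 brought effort, rest push out)

2  (C1, I1 all integral)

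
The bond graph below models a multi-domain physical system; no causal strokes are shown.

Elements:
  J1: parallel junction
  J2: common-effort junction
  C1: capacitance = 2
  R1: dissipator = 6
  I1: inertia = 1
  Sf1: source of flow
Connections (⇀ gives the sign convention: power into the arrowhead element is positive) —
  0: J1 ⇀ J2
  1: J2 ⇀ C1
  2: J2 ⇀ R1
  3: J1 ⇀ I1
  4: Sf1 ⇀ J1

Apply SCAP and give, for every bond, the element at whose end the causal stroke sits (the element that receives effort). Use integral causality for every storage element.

bond 4 |Sf1  (Sf1: flow source, stroke at near end)
bond 1 |J2  (C1: C, integral causality)
bond 0 |J1  (J2: bond 1 brought effort, rest push out)
bond 2 |R1  (common-e at J2 fixed by 1)
bond 3 |I1  (common-e at J1 fixed by 0)

b0 |J1
b1 |J2
b2 |R1
b3 |I1
b4 |Sf1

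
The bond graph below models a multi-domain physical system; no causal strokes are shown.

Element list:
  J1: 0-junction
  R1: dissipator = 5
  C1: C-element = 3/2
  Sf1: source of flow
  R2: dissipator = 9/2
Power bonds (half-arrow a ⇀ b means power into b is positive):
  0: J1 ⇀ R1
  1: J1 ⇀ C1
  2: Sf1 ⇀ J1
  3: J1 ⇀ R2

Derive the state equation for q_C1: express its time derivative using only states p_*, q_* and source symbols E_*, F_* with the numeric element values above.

#2 stroke→Sf1  (source Sf1 imposes f)
#1 stroke→J1  (C1 integral (e out))
#0 stroke→R1  (J1 effort already set via bond 1)
#3 stroke→R2  (J1 effort already set via bond 1)

dq_C1/dt = F_Sf1 - 38*q_C1/135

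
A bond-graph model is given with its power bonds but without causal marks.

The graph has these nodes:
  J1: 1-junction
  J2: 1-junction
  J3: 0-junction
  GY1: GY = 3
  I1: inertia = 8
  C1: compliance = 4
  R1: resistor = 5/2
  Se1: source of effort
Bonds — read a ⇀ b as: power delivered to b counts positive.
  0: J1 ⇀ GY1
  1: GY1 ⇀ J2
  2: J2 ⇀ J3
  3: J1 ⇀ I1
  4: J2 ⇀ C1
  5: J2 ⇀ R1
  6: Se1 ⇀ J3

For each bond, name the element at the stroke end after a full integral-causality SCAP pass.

bond 6 stroke at J3  (source Se1 imposes e)
bond 2 stroke at J2  (J3 effort already set via bond 6)
bond 3 stroke at I1  (I1: I, integral causality)
bond 0 stroke at J1  (J1: bond 3 brought flow, rest push out)
bond 1 stroke at J2  (GY1: gyrator matches bond 0)
bond 4 stroke at J2  (C1: C, integral causality)
bond 5 stroke at R1  (J2 needs exactly one f-in)

#0 →J1
#1 →J2
#2 →J2
#3 →I1
#4 →J2
#5 →R1
#6 →J3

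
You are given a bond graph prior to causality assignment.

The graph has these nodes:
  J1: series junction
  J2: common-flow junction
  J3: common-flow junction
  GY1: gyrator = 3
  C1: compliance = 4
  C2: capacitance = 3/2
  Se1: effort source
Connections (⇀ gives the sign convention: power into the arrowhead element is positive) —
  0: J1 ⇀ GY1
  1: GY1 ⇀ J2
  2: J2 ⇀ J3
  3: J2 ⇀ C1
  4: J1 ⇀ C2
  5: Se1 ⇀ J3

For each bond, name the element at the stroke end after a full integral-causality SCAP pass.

bond 0 stroke→GY1
bond 1 stroke→GY1
bond 2 stroke→J2
bond 3 stroke→J2
bond 4 stroke→J1
bond 5 stroke→J3

β5 stroke at J3  (source Se1 imposes e)
β2 stroke at J2  (only one flow-in slot at J3)
β3 stroke at J2  (C1: C, integral causality)
β1 stroke at GY1  (closing 1-jn rule on J2)
β0 stroke at GY1  (GY GY1: same side as bond 1)
β4 stroke at J1  (common-f at J1 fixed by 0)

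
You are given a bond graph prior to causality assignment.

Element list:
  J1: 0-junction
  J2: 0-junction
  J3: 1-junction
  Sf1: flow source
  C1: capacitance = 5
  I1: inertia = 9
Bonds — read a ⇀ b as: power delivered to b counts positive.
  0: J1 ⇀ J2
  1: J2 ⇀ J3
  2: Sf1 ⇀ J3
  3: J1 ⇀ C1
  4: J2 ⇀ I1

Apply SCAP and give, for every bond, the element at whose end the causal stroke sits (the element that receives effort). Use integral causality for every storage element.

bond 2 →Sf1  (Sf1 fixes flow; stroke at Sf1)
bond 1 →J3  (common-f at J3 fixed by 2)
bond 3 →J1  (prefer integral on C1)
bond 0 →J2  (0-jn J1 has e-setter on 3)
bond 4 →I1  (J2: bond 0 brought effort, rest push out)

#0 →J2
#1 →J3
#2 →Sf1
#3 →J1
#4 →I1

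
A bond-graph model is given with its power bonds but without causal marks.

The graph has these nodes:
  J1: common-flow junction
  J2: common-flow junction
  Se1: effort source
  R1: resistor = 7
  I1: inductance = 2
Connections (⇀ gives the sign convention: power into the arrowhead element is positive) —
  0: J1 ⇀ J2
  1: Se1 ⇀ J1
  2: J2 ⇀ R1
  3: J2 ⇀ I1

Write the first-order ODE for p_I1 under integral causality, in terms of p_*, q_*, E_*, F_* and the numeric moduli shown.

dp_I1/dt = E_Se1 - 7*p_I1/2

#1 stroke→J1  (source Se1 imposes e)
#0 stroke→J2  (J1: last free bond brings flow in)
#3 stroke→I1  (I1 integral (f out))
#2 stroke→J2  (common-f at J2 fixed by 3)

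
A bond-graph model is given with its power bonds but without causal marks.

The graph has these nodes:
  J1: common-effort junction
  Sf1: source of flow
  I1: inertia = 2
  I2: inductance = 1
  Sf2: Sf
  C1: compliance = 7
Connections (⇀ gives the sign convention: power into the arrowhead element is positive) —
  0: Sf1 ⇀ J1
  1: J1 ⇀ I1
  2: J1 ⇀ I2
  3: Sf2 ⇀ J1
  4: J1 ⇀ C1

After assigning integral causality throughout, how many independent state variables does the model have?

bond 0 stroke→Sf1  (Sf1 (Sf) sets flow on bond)
bond 3 stroke→Sf2  (source Sf2 imposes f)
bond 1 stroke→I1  (I1 outputs flow p/I1)
bond 2 stroke→I2  (I2: I, integral causality)
bond 4 stroke→J1  (closing 0-jn rule on J1)

3  (C1, I1, I2 all integral)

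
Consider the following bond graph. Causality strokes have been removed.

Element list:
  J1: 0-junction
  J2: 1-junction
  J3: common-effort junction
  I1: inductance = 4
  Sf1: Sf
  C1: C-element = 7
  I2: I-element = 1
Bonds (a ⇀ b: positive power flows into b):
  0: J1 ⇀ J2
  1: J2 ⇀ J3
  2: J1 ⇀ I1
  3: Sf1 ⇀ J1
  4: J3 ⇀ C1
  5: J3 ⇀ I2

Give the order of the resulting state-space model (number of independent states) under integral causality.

3  (C1, I1, I2 all integral)

bond 3 stroke→Sf1  (Sf1 (Sf) sets flow on bond)
bond 2 stroke→I1  (I1 outputs flow p/I1)
bond 0 stroke→J1  (J1: last free bond brings effort in)
bond 1 stroke→J2  (common-f at J2 fixed by 0)
bond 4 stroke→J3  (prefer integral on C1)
bond 5 stroke→I2  (J3 effort already set via bond 4)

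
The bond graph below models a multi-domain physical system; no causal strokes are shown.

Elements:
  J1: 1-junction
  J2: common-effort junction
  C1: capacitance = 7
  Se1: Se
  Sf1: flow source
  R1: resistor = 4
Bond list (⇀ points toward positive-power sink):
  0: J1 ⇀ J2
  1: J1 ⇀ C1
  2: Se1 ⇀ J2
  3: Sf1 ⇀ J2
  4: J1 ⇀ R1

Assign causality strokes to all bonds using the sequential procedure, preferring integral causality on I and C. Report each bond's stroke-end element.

#0 stroke→J1
#1 stroke→J1
#2 stroke→J2
#3 stroke→Sf1
#4 stroke→R1

β2 stroke→J2  (source Se1 imposes e)
β3 stroke→Sf1  (Sf1 (Sf) sets flow on bond)
β0 stroke→J1  (common-e at J2 fixed by 2)
β1 stroke→J1  (C1 integral (e out))
β4 stroke→R1  (only one flow-in slot at J1)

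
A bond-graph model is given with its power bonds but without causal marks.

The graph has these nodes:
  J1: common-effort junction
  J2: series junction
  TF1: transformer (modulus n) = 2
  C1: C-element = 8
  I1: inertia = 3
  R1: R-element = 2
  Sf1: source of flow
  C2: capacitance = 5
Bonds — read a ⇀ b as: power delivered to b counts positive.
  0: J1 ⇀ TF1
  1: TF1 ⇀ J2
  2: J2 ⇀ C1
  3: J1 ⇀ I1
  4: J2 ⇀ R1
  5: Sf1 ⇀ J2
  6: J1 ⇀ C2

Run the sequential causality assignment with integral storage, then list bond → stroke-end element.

bond 5 stroke→Sf1  (Sf1 fixes flow; stroke at Sf1)
bond 1 stroke→J2  (J2: bond 5 brought flow, rest push out)
bond 2 stroke→J2  (1-jn J2 has f-setter on 5)
bond 4 stroke→J2  (common-f at J2 fixed by 5)
bond 0 stroke→TF1  (through TF1, causality passes straight; one stroke at TF1)
bond 3 stroke→I1  (I1 integral (f out))
bond 6 stroke→J1  (only one effort-in slot at J1)

bond 0 |TF1
bond 1 |J2
bond 2 |J2
bond 3 |I1
bond 4 |J2
bond 5 |Sf1
bond 6 |J1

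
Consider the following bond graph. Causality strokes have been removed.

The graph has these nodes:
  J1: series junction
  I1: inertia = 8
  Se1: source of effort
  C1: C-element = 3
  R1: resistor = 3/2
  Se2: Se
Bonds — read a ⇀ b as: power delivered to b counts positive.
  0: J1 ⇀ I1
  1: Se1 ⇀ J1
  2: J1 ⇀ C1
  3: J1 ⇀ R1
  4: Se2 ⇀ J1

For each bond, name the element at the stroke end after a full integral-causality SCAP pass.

β1 stroke→J1  (source Se1 imposes e)
β4 stroke→J1  (Se2: effort source, stroke at far end)
β0 stroke→I1  (I1: I, integral causality)
β2 stroke→J1  (1-jn J1 has f-setter on 0)
β3 stroke→J1  (J1: bond 0 brought flow, rest push out)

b0 |I1
b1 |J1
b2 |J1
b3 |J1
b4 |J1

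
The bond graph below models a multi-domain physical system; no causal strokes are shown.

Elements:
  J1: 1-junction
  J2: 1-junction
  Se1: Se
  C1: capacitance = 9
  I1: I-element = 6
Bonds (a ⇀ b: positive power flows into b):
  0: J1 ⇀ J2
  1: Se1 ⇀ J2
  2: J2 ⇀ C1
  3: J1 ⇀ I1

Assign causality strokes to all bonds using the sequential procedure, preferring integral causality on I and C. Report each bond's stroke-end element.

β1 |J2  (Se1 fixes effort; stroke away)
β2 |J2  (C1: C, integral causality)
β0 |J1  (J2: last free bond brings flow in)
β3 |I1  (J1 needs exactly one f-in)

β0 stroke at J1
β1 stroke at J2
β2 stroke at J2
β3 stroke at I1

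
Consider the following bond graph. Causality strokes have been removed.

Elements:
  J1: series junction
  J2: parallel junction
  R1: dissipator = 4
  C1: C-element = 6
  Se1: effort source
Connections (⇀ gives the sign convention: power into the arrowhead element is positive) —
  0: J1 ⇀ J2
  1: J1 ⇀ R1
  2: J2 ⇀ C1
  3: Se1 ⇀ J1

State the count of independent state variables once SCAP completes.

1  (C1 all integral)

bond 3 stroke at J1  (Se1 (Se) sets effort on bond)
bond 2 stroke at J2  (C1 integral (e out))
bond 0 stroke at J1  (0-jn J2 has e-setter on 2)
bond 1 stroke at R1  (J1: last free bond brings flow in)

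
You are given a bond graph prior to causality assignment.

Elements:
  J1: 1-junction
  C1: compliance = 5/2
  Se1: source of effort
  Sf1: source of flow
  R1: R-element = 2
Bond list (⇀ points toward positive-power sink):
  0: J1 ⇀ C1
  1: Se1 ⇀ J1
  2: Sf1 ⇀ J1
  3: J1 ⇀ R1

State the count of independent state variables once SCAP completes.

#1 stroke at J1  (Se1 fixes effort; stroke away)
#2 stroke at Sf1  (Sf1 fixes flow; stroke at Sf1)
#0 stroke at J1  (1-jn J1 has f-setter on 2)
#3 stroke at J1  (common-f at J1 fixed by 2)

1  (C1 all integral)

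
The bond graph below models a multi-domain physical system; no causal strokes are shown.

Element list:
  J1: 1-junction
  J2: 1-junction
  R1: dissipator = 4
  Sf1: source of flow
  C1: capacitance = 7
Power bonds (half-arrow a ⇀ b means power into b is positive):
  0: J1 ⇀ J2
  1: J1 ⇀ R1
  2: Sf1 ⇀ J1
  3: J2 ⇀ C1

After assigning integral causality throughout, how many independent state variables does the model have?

1  (C1 all integral)

bond 2 |Sf1  (Sf1 fixes flow; stroke at Sf1)
bond 0 |J1  (common-f at J1 fixed by 2)
bond 1 |J1  (common-f at J1 fixed by 2)
bond 3 |J2  (1-jn J2 has f-setter on 0)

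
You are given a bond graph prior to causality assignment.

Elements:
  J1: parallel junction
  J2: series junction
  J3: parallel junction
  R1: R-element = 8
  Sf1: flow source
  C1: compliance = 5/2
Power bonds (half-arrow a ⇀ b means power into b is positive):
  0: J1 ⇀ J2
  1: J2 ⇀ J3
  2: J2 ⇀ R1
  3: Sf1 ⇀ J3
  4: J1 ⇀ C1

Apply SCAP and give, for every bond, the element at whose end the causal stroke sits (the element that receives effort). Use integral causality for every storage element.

β0 stroke→J2
β1 stroke→J3
β2 stroke→J2
β3 stroke→Sf1
β4 stroke→J1

β3 |Sf1  (Sf1 fixes flow; stroke at Sf1)
β1 |J3  (J3 needs exactly one e-in)
β0 |J2  (common-f at J2 fixed by 1)
β2 |J2  (J2: bond 1 brought flow, rest push out)
β4 |J1  (J1: last free bond brings effort in)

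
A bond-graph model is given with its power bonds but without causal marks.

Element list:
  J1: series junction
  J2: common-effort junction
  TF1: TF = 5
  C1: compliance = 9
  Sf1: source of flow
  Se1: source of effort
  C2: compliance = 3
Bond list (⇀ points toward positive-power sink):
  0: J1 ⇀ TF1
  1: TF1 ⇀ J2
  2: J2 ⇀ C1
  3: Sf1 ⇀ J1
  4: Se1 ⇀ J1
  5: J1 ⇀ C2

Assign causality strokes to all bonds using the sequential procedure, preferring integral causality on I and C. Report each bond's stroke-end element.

b0 stroke at J1
b1 stroke at TF1
b2 stroke at J2
b3 stroke at Sf1
b4 stroke at J1
b5 stroke at J1

bond 3 stroke→Sf1  (Sf1 fixes flow; stroke at Sf1)
bond 4 stroke→J1  (Se1: effort source, stroke at far end)
bond 0 stroke→J1  (1-jn J1 has f-setter on 3)
bond 5 stroke→J1  (J1 flow already set via bond 3)
bond 1 stroke→TF1  (TF1 one-in-one-out from 0)
bond 2 stroke→J2  (J2: last free bond brings effort in)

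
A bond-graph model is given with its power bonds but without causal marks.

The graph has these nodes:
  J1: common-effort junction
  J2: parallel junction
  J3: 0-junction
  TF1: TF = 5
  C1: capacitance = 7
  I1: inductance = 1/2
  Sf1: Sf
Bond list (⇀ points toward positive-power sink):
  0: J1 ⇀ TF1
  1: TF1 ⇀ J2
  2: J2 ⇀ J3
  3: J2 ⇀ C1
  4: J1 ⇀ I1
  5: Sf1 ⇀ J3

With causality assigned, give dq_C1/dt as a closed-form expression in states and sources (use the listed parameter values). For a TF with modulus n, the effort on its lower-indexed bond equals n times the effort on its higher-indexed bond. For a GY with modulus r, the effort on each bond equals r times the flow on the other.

dq_C1/dt = F_Sf1 - 10*p_I1

b5 stroke→Sf1  (Sf1 fixes flow; stroke at Sf1)
b2 stroke→J3  (closing 0-jn rule on J3)
b3 stroke→J2  (C1 outputs effort q/C1)
b1 stroke→TF1  (0-jn J2 has e-setter on 3)
b0 stroke→J1  (TF1 one-in-one-out from 1)
b4 stroke→I1  (0-jn J1 has e-setter on 0)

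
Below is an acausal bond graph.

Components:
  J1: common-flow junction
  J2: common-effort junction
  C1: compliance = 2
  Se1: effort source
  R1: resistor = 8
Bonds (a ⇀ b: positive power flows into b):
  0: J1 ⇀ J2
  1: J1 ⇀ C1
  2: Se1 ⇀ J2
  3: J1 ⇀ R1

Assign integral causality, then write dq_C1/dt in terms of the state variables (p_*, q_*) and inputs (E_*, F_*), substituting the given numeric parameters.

dq_C1/dt = -E_Se1/8 - q_C1/16

bond 2 |J2  (source Se1 imposes e)
bond 0 |J1  (0-jn J2 has e-setter on 2)
bond 1 |J1  (C1 integral (e out))
bond 3 |R1  (J1: last free bond brings flow in)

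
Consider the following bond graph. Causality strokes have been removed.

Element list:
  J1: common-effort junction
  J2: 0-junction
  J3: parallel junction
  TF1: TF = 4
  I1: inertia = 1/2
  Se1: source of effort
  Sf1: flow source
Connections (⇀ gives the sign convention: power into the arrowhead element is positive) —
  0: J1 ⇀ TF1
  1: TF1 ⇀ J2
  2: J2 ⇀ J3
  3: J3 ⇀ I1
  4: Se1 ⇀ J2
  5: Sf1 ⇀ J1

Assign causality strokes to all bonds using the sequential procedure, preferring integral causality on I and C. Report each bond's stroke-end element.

bond 4 →J2  (Se1: effort source, stroke at far end)
bond 5 →Sf1  (Sf1: flow source, stroke at near end)
bond 0 →J1  (only one effort-in slot at J1)
bond 1 →TF1  (0-jn J2 has e-setter on 4)
bond 2 →J3  (J2: bond 4 brought effort, rest push out)
bond 3 →I1  (common-e at J3 fixed by 2)

bond 0 |J1
bond 1 |TF1
bond 2 |J3
bond 3 |I1
bond 4 |J2
bond 5 |Sf1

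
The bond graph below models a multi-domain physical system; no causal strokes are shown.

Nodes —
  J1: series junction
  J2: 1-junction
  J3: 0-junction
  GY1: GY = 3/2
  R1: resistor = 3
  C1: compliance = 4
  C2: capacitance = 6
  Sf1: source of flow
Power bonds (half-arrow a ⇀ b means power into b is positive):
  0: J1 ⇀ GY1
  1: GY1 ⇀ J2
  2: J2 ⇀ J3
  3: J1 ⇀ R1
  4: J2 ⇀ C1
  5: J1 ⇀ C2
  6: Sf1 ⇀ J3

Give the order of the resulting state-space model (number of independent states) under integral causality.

β6 stroke at Sf1  (Sf1 fixes flow; stroke at Sf1)
β2 stroke at J3  (J3: last free bond brings effort in)
β1 stroke at J2  (common-f at J2 fixed by 2)
β4 stroke at J2  (J2: bond 2 brought flow, rest push out)
β0 stroke at J1  (GY1 both-in/both-out from 1)
β5 stroke at J1  (C2: C, integral causality)
β3 stroke at R1  (J1 needs exactly one f-in)

2  (C1, C2 all integral)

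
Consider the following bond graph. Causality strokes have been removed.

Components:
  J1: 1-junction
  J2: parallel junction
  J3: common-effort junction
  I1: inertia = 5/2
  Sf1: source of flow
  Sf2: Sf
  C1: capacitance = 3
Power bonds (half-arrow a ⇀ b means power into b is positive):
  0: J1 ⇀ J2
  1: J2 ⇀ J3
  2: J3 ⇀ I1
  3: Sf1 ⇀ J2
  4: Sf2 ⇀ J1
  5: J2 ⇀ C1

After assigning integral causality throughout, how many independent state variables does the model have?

β3 stroke at Sf1  (source Sf1 imposes f)
β4 stroke at Sf2  (source Sf2 imposes f)
β0 stroke at J1  (1-jn J1 has f-setter on 4)
β2 stroke at I1  (I1 outputs flow p/I1)
β1 stroke at J3  (J3 needs exactly one e-in)
β5 stroke at J2  (only one effort-in slot at J2)

2  (C1, I1 all integral)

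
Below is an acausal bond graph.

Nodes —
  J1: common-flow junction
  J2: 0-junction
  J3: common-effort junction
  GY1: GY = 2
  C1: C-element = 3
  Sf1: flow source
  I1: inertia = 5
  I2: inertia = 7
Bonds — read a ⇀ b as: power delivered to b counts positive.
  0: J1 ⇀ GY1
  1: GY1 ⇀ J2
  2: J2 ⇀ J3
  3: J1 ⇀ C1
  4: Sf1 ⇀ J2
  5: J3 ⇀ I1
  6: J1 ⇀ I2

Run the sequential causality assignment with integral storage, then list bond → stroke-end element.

b0 |J1
b1 |J2
b2 |J3
b3 |J1
b4 |Sf1
b5 |I1
b6 |I2

b4 →Sf1  (source Sf1 imposes f)
b3 →J1  (C1 integral (e out))
b5 →I1  (I1: I, integral causality)
b2 →J3  (closing 0-jn rule on J3)
b1 →J2  (closing 0-jn rule on J2)
b0 →J1  (GY GY1: same side as bond 1)
b6 →I2  (J1 needs exactly one f-in)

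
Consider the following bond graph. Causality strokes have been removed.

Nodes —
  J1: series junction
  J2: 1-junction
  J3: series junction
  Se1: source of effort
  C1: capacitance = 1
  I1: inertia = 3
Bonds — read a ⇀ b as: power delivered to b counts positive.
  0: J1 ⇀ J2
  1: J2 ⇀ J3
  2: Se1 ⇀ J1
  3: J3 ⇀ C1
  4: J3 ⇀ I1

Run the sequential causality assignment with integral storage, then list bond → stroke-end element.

#2 |J1  (Se1: effort source, stroke at far end)
#0 |J2  (closing 1-jn rule on J1)
#1 |J3  (J2 needs exactly one f-in)
#3 |J3  (C1: C, integral causality)
#4 |I1  (J3 needs exactly one f-in)

#0 →J2
#1 →J3
#2 →J1
#3 →J3
#4 →I1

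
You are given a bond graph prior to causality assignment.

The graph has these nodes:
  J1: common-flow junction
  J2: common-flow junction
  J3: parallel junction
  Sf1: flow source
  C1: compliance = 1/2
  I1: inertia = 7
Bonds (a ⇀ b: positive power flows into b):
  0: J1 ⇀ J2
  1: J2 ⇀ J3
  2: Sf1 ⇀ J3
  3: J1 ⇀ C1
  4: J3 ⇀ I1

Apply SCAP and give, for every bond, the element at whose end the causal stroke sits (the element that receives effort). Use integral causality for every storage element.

b0 |J2
b1 |J3
b2 |Sf1
b3 |J1
b4 |I1

bond 2 →Sf1  (source Sf1 imposes f)
bond 3 →J1  (C1 outputs effort q/C1)
bond 0 →J2  (only one flow-in slot at J1)
bond 1 →J3  (J2 needs exactly one f-in)
bond 4 →I1  (common-e at J3 fixed by 1)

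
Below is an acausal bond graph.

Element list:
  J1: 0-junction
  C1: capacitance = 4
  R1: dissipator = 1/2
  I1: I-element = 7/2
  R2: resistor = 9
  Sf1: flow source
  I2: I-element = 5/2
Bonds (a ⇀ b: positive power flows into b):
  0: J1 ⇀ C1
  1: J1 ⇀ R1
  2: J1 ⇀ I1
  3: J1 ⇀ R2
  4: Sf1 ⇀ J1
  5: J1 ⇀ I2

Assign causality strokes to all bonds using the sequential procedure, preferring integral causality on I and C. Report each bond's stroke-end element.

β4 stroke→Sf1  (Sf1: flow source, stroke at near end)
β0 stroke→J1  (C1 outputs effort q/C1)
β1 stroke→R1  (J1: bond 0 brought effort, rest push out)
β2 stroke→I1  (J1 effort already set via bond 0)
β3 stroke→R2  (J1: bond 0 brought effort, rest push out)
β5 stroke→I2  (common-e at J1 fixed by 0)

b0 stroke→J1
b1 stroke→R1
b2 stroke→I1
b3 stroke→R2
b4 stroke→Sf1
b5 stroke→I2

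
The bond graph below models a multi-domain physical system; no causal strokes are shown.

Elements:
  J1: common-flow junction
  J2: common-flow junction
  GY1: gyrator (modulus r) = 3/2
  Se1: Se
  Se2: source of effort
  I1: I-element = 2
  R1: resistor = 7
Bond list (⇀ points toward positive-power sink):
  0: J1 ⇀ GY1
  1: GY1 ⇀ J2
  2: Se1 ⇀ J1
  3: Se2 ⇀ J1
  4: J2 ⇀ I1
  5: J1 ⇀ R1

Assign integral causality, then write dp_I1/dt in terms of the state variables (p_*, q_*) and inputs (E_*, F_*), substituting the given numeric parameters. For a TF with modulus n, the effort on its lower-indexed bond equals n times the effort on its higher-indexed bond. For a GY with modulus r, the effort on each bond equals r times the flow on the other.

b2 |J1  (Se1 fixes effort; stroke away)
b3 |J1  (Se2: effort source, stroke at far end)
b4 |I1  (I1 integral (f out))
b1 |J2  (J2 flow already set via bond 4)
b0 |J1  (through GY1, causality inverts; strokes same side of GY1)
b5 |R1  (J1 needs exactly one f-in)

dp_I1/dt = 3*E_Se1/14 + 3*E_Se2/14 - 9*p_I1/56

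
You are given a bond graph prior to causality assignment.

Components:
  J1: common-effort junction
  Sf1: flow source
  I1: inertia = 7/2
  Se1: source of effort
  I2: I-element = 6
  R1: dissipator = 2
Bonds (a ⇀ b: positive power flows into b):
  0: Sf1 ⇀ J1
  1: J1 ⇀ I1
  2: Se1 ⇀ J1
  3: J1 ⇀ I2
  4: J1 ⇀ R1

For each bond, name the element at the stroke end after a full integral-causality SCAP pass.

#0 →Sf1
#1 →I1
#2 →J1
#3 →I2
#4 →R1

#0 stroke→Sf1  (Sf1 fixes flow; stroke at Sf1)
#2 stroke→J1  (source Se1 imposes e)
#1 stroke→I1  (0-jn J1 has e-setter on 2)
#3 stroke→I2  (common-e at J1 fixed by 2)
#4 stroke→R1  (J1 effort already set via bond 2)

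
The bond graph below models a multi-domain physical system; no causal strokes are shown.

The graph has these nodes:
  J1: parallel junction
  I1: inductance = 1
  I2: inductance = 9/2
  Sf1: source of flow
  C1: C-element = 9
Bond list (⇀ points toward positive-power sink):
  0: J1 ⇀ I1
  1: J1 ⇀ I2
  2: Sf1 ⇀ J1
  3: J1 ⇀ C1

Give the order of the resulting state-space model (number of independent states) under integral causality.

bond 2 |Sf1  (Sf1: flow source, stroke at near end)
bond 0 |I1  (I1 outputs flow p/I1)
bond 1 |I2  (I2 outputs flow p/I2)
bond 3 |J1  (J1: last free bond brings effort in)

3  (C1, I1, I2 all integral)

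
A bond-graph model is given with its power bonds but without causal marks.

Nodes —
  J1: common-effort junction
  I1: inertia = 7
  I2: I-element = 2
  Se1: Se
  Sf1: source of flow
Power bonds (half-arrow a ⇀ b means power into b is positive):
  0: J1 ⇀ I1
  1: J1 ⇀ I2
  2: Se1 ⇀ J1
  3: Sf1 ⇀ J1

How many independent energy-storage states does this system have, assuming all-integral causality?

β2 |J1  (source Se1 imposes e)
β3 |Sf1  (Sf1: flow source, stroke at near end)
β0 |I1  (J1: bond 2 brought effort, rest push out)
β1 |I2  (common-e at J1 fixed by 2)

2  (I1, I2 all integral)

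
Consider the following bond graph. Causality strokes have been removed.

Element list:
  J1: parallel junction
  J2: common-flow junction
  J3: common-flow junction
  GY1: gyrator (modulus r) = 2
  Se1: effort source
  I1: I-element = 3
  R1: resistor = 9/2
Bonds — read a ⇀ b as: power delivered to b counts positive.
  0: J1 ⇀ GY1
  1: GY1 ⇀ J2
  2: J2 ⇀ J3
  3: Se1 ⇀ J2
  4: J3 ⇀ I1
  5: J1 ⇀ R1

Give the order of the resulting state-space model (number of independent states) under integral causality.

#3 stroke at J2  (Se1 fixes effort; stroke away)
#4 stroke at I1  (prefer integral on I1)
#2 stroke at J3  (J3: bond 4 brought flow, rest push out)
#1 stroke at J2  (common-f at J2 fixed by 2)
#0 stroke at J1  (through GY1, causality inverts; strokes same side of GY1)
#5 stroke at R1  (common-e at J1 fixed by 0)

1  (I1 all integral)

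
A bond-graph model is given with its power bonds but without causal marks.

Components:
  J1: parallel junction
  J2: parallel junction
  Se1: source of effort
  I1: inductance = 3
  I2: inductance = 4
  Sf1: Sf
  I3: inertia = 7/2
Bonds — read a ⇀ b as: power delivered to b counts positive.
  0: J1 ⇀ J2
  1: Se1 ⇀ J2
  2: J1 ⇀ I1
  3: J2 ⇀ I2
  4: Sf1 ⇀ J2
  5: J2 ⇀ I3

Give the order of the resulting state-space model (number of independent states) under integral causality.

bond 1 |J2  (Se1 (Se) sets effort on bond)
bond 4 |Sf1  (source Sf1 imposes f)
bond 0 |J1  (common-e at J2 fixed by 1)
bond 3 |I2  (J2: bond 1 brought effort, rest push out)
bond 5 |I3  (common-e at J2 fixed by 1)
bond 2 |I1  (J1: bond 0 brought effort, rest push out)

3  (I1, I2, I3 all integral)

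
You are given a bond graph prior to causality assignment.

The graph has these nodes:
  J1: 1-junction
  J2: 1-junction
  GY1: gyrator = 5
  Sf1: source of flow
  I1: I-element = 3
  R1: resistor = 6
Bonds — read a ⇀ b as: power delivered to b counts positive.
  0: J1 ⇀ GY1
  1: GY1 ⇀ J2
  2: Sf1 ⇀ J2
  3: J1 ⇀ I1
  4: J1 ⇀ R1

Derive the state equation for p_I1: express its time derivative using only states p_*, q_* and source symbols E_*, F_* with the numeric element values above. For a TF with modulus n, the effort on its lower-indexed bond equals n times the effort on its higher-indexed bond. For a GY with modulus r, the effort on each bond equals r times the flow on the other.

dp_I1/dt = -5*F_Sf1 - 2*p_I1

#2 →Sf1  (Sf1: flow source, stroke at near end)
#1 →J2  (J2: bond 2 brought flow, rest push out)
#0 →J1  (GY1 both-in/both-out from 1)
#3 →I1  (I1 integral (f out))
#4 →J1  (1-jn J1 has f-setter on 3)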